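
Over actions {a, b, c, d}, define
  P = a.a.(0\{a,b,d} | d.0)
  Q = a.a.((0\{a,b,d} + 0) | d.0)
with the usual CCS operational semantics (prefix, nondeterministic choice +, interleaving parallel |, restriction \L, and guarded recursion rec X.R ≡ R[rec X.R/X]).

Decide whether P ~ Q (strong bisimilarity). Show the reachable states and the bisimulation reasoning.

YES

P's transition system — 4 states:
  m0 = a.a.(0\{a,b,d} | d.0) ⊢ ··a··> m1
  m1 = a.(0\{a,b,d} | d.0) ⊢ ··a··> m2
  m2 = 0\{a,b,d} | d.0 ⊢ ··d··> m3
  m3 = 0\{a,b,d} | 0 ⊢ deadlocked
Q's transition system — 4 states:
  n0 = a.a.((0\{a,b,d} + 0) | d.0) ⊢ ··a··> n1
  n1 = a.((0\{a,b,d} + 0) | d.0) ⊢ ··a··> n2
  n2 = (0\{a,b,d} + 0) | d.0 ⊢ ··d··> n3
  n3 = (0\{a,b,d} + 0) | 0 ⊢ deadlocked
Bisimilarity quotient blocks:
  B0 = {m0, n0}
  B1 = {m1, n1}
  B2 = {m2, n2}
  B3 = {m3, n3}
m0 ∈ B0, n0 ∈ B0 → same block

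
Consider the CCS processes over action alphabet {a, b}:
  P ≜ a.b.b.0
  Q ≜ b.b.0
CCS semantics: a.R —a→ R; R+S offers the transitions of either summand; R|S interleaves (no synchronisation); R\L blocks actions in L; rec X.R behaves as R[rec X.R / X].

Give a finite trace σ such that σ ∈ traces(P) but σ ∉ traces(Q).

LTS(P): 4 reachable states
  p0 = a.b.b.0 has moves -a-> p1
  p1 = b.b.0 has moves -b-> p2
  p2 = b.0 has moves -b-> p3
  p3 = 0 has moves (no moves)
LTS(Q): 3 reachable states
  q0 = b.b.0 has moves -b-> q1
  q1 = b.0 has moves -b-> q2
  q2 = 0 has moves (no moves)
Trace ⟨a⟩ through P, begin at {p0}:
  step 1 (a): {p1}
  P completes σ.
Trace ⟨a⟩ through Q, begin at {q0}:
  step 1 (a): ∅ (Q stuck)

a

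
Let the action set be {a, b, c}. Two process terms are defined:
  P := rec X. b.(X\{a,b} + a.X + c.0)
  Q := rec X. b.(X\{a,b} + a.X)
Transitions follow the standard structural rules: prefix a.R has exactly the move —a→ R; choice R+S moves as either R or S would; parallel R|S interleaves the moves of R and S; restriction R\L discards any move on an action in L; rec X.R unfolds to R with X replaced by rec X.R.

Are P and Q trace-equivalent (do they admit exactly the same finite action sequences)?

Reachable graph of P (3 states):
  m0 = rec X. b.(X\{a,b} + a.X + c.0) → —b→ m1
  m1 = (rec X. b.(X\{a,b} + a.X + c.0))\{a,b} + a.(rec X. b.(X\{a,b} + a.X + c.0)) + c.0 → —a→ m0, —c→ m2
  m2 = 0 → ∅
Reachable graph of Q (2 states):
  n0 = rec X. b.(X\{a,b} + a.X) → —b→ n1
  n1 = (rec X. b.(X\{a,b} + a.X))\{a,b} + a.(rec X. b.(X\{a,b} + a.X)) → —a→ n0
Run σ = ⟨bc⟩ on P: start {m0}
  after b @ step 1: {m1}
  after c @ step 2: {m2}
  ✓ P
Run σ = ⟨bc⟩ on Q: start {n0}
  after b @ step 1: {n1}
  after c @ step 2: no successor for Q

trace-distinct — witness ⟨bc⟩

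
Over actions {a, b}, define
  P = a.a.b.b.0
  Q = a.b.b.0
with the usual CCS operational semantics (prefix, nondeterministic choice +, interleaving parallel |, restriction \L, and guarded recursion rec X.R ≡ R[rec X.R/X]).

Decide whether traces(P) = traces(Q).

Reachable graph of P (5 states):
  u0 = a.a.b.b.0 has moves --a--▸ u1
  u1 = a.b.b.0 has moves --a--▸ u2
  u2 = b.b.0 has moves --b--▸ u3
  u3 = b.0 has moves --b--▸ u4
  u4 = 0 has moves deadlocked
Reachable graph of Q (4 states):
  v0 = a.b.b.0 has moves --a--▸ v1
  v1 = b.b.0 has moves --b--▸ v2
  v2 = b.0 has moves --b--▸ v3
  v3 = 0 has moves deadlocked
Executing aa from P (initial set {u0}):
  step 1 (a): {u1}
  step 2 (a): {u2}
  — P admits the full trace.
Executing aa from Q (initial set {v0}):
  step 1 (a): {v1}
  step 2 (a): no successor for Q

trace-distinct — witness ⟨aa⟩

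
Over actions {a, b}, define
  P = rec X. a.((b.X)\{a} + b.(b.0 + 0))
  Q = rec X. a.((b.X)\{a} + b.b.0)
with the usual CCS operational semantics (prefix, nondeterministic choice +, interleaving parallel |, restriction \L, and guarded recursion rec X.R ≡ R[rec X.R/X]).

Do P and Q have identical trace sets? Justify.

Reachable graph of P (5 states):
  p0 = rec X. a.((b.X)\{a} + b.(b.0 + 0)) has moves ··a··> p1
  p1 = (b.(rec X. a.((b.X)\{a} + b.(b.0 + 0))))\{a} + b.(b.0 + 0) has moves ··b··> p2, ··b··> p3
  p2 = (rec X. a.((b.X)\{a} + b.(b.0 + 0)))\{a} has moves deadlocked
  p3 = b.0 + 0 has moves ··b··> p4
  p4 = 0 has moves deadlocked
Reachable graph of Q (5 states):
  q0 = rec X. a.((b.X)\{a} + b.b.0) has moves ··a··> q1
  q1 = (b.(rec X. a.((b.X)\{a} + b.b.0)))\{a} + b.b.0 has moves ··b··> q2, ··b··> q3
  q2 = (rec X. a.((b.X)\{a} + b.b.0))\{a} has moves deadlocked
  q3 = b.0 has moves ··b··> q4
  q4 = 0 has moves deadlocked
Partition-refinement fixed point:
  B0 = {p0, q0}
  B1 = {p1, q1}
  B2 = {p3, q3}
  B3 = {p2, p4, q2, q4}
p0 ∈ B0, q0 ∈ B0 → same block
Bisimilar ⇒ trace-equivalent.

YES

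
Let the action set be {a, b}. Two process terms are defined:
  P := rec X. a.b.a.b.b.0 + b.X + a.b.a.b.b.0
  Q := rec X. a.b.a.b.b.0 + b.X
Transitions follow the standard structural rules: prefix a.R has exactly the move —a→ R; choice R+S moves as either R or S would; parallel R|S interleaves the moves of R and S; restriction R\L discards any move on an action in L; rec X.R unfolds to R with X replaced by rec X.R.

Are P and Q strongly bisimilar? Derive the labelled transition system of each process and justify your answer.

Reachable graph of P (6 states):
  u0 = rec X. a.b.a.b.b.0 + b.X + a.b.a.b.b.0 has moves ··a··> u1, ··b··> u0
  u1 = b.a.b.b.0 has moves ··b··> u2
  u2 = a.b.b.0 has moves ··a··> u3
  u3 = b.b.0 has moves ··b··> u4
  u4 = b.0 has moves ··b··> u5
  u5 = 0 has moves (no moves)
Reachable graph of Q (6 states):
  v0 = rec X. a.b.a.b.b.0 + b.X has moves ··a··> v1, ··b··> v0
  v1 = b.a.b.b.0 has moves ··b··> v2
  v2 = a.b.b.0 has moves ··a··> v3
  v3 = b.b.0 has moves ··b··> v4
  v4 = b.0 has moves ··b··> v5
  v5 = 0 has moves (no moves)
Partition-refinement fixed point:
  B0 = {u0, v0}
  B1 = {u1, v1}
  B2 = {u2, v2}
  B3 = {u3, v3}
  B4 = {u4, v4}
  B5 = {u5, v5}
u0 ∈ B0, v0 ∈ B0 → same block

bisimilar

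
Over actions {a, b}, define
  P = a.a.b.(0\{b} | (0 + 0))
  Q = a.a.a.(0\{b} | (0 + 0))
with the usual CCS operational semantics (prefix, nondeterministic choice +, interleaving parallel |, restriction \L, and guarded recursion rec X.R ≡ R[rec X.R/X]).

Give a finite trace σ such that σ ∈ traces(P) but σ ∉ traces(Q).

aab

LTS(P): 4 reachable states
  u0 = a.a.b.(0\{b} | (0 + 0)) has moves ··a··> u1
  u1 = a.b.(0\{b} | (0 + 0)) has moves ··a··> u2
  u2 = b.(0\{b} | (0 + 0)) has moves ··b··> u3
  u3 = 0\{b} | (0 + 0) has moves deadlocked
LTS(Q): 4 reachable states
  v0 = a.a.a.(0\{b} | (0 + 0)) has moves ··a··> v1
  v1 = a.a.(0\{b} | (0 + 0)) has moves ··a··> v2
  v2 = a.(0\{b} | (0 + 0)) has moves ··a··> v3
  v3 = 0\{b} | (0 + 0) has moves deadlocked
Run σ = ⟨aab⟩ on P: start {u0}
  [1] a ⇒ {u1}
  [2] a ⇒ {u2}
  [3] b ⇒ {u3}
  P completes σ.
Run σ = ⟨aab⟩ on Q: start {v0}
  [1] a ⇒ {v1}
  [2] a ⇒ {v2}
  [3] b ⇒ ∅  — Q cannot continue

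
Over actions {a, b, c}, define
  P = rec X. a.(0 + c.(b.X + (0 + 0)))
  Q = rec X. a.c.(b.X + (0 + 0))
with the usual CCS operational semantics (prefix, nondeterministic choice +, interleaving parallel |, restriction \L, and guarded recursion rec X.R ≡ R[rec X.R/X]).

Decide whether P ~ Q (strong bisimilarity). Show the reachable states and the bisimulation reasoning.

LTS(P): 3 reachable states
  u0 = rec X. a.(0 + c.(b.X + (0 + 0))) :: ··a··> u1
  u1 = 0 + c.(b.(rec X. a.(0 + c.(b.X + (0 + 0)))) + (0 + 0)) :: ··c··> u2
  u2 = b.(rec X. a.(0 + c.(b.X + (0 + 0)))) + (0 + 0) :: ··b··> u0
LTS(Q): 3 reachable states
  v0 = rec X. a.c.(b.X + (0 + 0)) :: ··a··> v1
  v1 = c.(b.(rec X. a.c.(b.X + (0 + 0))) + (0 + 0)) :: ··c··> v2
  v2 = b.(rec X. a.c.(b.X + (0 + 0))) + (0 + 0) :: ··b··> v0
Bisimilarity quotient blocks:
  B0 = {u0, v0}
  B1 = {u1, v1}
  B2 = {u2, v2}
u0 ∈ B0, v0 ∈ B0 → same block

YES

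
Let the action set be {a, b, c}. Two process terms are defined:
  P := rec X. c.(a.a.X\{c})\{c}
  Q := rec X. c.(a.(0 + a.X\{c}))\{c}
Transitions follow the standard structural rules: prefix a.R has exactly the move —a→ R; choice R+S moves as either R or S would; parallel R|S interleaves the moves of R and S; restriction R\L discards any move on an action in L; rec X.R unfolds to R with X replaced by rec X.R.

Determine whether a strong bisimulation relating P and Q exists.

P ~ Q

LTS(P): 4 reachable states
  p0 = rec X. c.(a.a.X\{c})\{c} ⊢ --c--▸ p1
  p1 = (a.a.(rec X. c.(a.a.X\{c})\{c})\{c})\{c} ⊢ --a--▸ p2
  p2 = (a.(rec X. c.(a.a.X\{c})\{c})\{c})\{c} ⊢ --a--▸ p3
  p3 = (rec X. c.(a.a.X\{c})\{c})\{c}\{c} ⊢ ∅
LTS(Q): 4 reachable states
  q0 = rec X. c.(a.(0 + a.X\{c}))\{c} ⊢ --c--▸ q1
  q1 = (a.(0 + a.(rec X. c.(a.(0 + a.X\{c}))\{c})\{c}))\{c} ⊢ --a--▸ q2
  q2 = (0 + a.(rec X. c.(a.(0 + a.X\{c}))\{c})\{c})\{c} ⊢ --a--▸ q3
  q3 = (rec X. c.(a.(0 + a.X\{c}))\{c})\{c}\{c} ⊢ ∅
Coarsest stable partition (strong bisimilarity classes):
  B0 = {p0, q0}
  B1 = {p1, q1}
  B2 = {p2, q2}
  B3 = {p3, q3}
p0 ∈ B0, q0 ∈ B0 → same block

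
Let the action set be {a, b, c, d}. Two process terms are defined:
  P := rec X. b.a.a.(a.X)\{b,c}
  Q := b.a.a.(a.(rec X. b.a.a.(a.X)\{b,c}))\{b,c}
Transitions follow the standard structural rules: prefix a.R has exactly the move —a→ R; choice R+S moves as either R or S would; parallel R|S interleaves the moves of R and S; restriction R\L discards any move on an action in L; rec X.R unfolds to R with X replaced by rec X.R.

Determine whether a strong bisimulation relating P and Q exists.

P ~ Q

Reachable graph of P (5 states):
  s0 = rec X. b.a.a.(a.X)\{b,c} ⊢ -b-> s1
  s1 = a.a.(a.(rec X. b.a.a.(a.X)\{b,c}))\{b,c} ⊢ -a-> s2
  s2 = a.(a.(rec X. b.a.a.(a.X)\{b,c}))\{b,c} ⊢ -a-> s3
  s3 = (a.(rec X. b.a.a.(a.X)\{b,c}))\{b,c} ⊢ -a-> s4
  s4 = (rec X. b.a.a.(a.X)\{b,c})\{b,c} ⊢ ∅
Reachable graph of Q (5 states):
  t0 = b.a.a.(a.(rec X. b.a.a.(a.X)\{b,c}))\{b,c} ⊢ -b-> t1
  t1 = a.a.(a.(rec X. b.a.a.(a.X)\{b,c}))\{b,c} ⊢ -a-> t2
  t2 = a.(a.(rec X. b.a.a.(a.X)\{b,c}))\{b,c} ⊢ -a-> t3
  t3 = (a.(rec X. b.a.a.(a.X)\{b,c}))\{b,c} ⊢ -a-> t4
  t4 = (rec X. b.a.a.(a.X)\{b,c})\{b,c} ⊢ ∅
Coarsest stable partition (strong bisimilarity classes):
  B0 = {s0, t0}
  B1 = {s1, t1}
  B2 = {s2, t2}
  B3 = {s3, t3}
  B4 = {s4, t4}
s0 ∈ B0, t0 ∈ B0 → same block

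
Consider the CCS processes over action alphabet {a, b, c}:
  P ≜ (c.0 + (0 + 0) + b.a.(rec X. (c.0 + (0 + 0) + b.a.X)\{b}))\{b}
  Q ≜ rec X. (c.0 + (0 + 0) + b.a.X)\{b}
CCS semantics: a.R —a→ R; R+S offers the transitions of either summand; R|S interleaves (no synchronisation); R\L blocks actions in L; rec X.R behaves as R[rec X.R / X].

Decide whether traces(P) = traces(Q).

trace-equivalent

LTS(P): 2 reachable states
  u0 = (c.0 + (0 + 0) + b.a.(rec X. (c.0 + (0 + 0) + b.a.X)\{b}))\{b} | =c=> u1
  u1 = 0\{b} | ·
LTS(Q): 2 reachable states
  v0 = rec X. (c.0 + (0 + 0) + b.a.X)\{b} | =c=> v1
  v1 = 0\{b} | ·
Partition-refinement fixed point:
  B0 = {u0, v0}
  B1 = {u1, v1}
u0 ∈ B0, v0 ∈ B0 → same block
Bisimilar ⇒ trace-equivalent.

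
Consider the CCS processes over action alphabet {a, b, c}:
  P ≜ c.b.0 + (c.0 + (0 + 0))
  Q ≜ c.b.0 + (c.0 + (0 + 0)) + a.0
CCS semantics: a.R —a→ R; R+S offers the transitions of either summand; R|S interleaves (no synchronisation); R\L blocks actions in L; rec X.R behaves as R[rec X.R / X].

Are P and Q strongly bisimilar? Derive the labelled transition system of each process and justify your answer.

P ≁ Q

Reachable graph of P (3 states):
  m0 = c.b.0 + (c.0 + (0 + 0)) | ··c··> m1, ··c··> m2
  m1 = 0 | deadlocked
  m2 = b.0 | ··b··> m1
Reachable graph of Q (3 states):
  n0 = c.b.0 + (c.0 + (0 + 0)) + a.0 | ··a··> n1, ··c··> n1, ··c··> n2
  n1 = 0 | deadlocked
  n2 = b.0 | ··b··> n1
Bisimilarity quotient blocks:
  B0 = {m0}
  B1 = {m1, n1}
  B2 = {m2, n2}
  B3 = {n0}
m0 ∈ B0, n0 ∈ B3 → different blocks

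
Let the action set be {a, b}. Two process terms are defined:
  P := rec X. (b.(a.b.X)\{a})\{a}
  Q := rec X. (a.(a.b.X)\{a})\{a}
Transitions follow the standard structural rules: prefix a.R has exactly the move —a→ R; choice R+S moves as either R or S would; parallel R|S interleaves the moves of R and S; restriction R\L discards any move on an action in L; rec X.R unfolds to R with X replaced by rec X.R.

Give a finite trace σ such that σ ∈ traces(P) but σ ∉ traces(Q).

LTS(P): 2 reachable states
  u0 = rec X. (b.(a.b.X)\{a})\{a} has moves ··b··> u1
  u1 = (a.b.(rec X. (b.(a.b.X)\{a})\{a}))\{a}\{a} has moves ·
LTS(Q): 1 reachable states
  v0 = rec X. (a.(a.b.X)\{a})\{a} has moves ·
Run σ = ⟨b⟩ on P: start {u0}
  step 1 (b): {u1}
  ✓ P
Run σ = ⟨b⟩ on Q: start {v0}
  step 1 (b): no successor for Q

b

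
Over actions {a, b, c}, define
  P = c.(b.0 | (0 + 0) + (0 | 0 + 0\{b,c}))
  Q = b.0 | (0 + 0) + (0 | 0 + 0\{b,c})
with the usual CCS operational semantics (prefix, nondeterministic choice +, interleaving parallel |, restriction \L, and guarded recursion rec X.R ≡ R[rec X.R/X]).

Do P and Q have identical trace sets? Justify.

trace-distinct — witness ⟨c⟩

Reachable graph of P (3 states):
  m0 = c.(b.0 | (0 + 0) + (0 | 0 + 0\{b,c})) :: -c-> m1
  m1 = b.0 | (0 + 0) + (0 | 0 + 0\{b,c}) :: -b-> m2
  m2 = 0 | (0 + 0) :: (no moves)
Reachable graph of Q (2 states):
  n0 = b.0 | (0 + 0) + (0 | 0 + 0\{b,c}) :: -b-> n1
  n1 = 0 | (0 + 0) :: (no moves)
Executing c from P (initial set {m0}):
  after c @ step 1: {m1}
  — P admits the full trace.
Executing c from Q (initial set {n0}):
  after c @ step 1: ∅ (Q stuck)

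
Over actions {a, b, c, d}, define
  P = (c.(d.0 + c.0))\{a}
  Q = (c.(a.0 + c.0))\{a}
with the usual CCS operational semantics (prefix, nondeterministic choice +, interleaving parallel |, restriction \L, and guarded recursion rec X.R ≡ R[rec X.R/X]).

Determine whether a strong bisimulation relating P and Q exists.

not bisimilar

Reachable graph of P (3 states):
  m0 = (c.(d.0 + c.0))\{a} → ··c··> m1
  m1 = (d.0 + c.0)\{a} → ··c··> m2, ··d··> m2
  m2 = 0\{a} → (no moves)
Reachable graph of Q (3 states):
  n0 = (c.(a.0 + c.0))\{a} → ··c··> n1
  n1 = (a.0 + c.0)\{a} → ··c··> n2
  n2 = 0\{a} → (no moves)
Partition-refinement fixed point:
  B0 = {m0}
  B1 = {m1}
  B2 = {m2, n2}
  B3 = {n0}
  B4 = {n1}
m0 ∈ B0, n0 ∈ B3 → different blocks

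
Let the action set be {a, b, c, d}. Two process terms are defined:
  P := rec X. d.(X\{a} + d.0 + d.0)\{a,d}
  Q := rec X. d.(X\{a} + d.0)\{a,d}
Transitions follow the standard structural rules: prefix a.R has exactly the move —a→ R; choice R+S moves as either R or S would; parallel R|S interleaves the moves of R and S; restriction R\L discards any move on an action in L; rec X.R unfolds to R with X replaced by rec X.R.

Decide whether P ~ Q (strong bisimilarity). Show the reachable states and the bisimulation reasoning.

P ~ Q

LTS(P): 2 reachable states
  m0 = rec X. d.(X\{a} + d.0 + d.0)\{a,d} | -d-> m1
  m1 = ((rec X. d.(X\{a} + d.0 + d.0)\{a,d})\{a} + d.0 + d.0)\{a,d} | stopped
LTS(Q): 2 reachable states
  n0 = rec X. d.(X\{a} + d.0)\{a,d} | -d-> n1
  n1 = ((rec X. d.(X\{a} + d.0)\{a,d})\{a} + d.0)\{a,d} | stopped
Bisimilarity quotient blocks:
  B0 = {m0, n0}
  B1 = {m1, n1}
m0 ∈ B0, n0 ∈ B0 → same block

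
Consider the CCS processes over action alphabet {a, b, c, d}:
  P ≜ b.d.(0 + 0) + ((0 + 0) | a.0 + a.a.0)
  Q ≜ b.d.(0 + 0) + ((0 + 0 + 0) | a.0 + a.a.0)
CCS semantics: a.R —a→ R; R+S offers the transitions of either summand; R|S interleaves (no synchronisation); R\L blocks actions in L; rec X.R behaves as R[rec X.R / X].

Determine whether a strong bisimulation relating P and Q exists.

P's transition system — 6 states:
  s0 = b.d.(0 + 0) + ((0 + 0) | a.0 + a.a.0) | —a→ s1, —a→ s2, —b→ s3
  s1 = (0 + 0) | 0 | deadlocked
  s2 = a.0 | —a→ s4
  s3 = d.(0 + 0) | —d→ s5
  s4 = 0 | deadlocked
  s5 = 0 + 0 | deadlocked
Q's transition system — 6 states:
  t0 = b.d.(0 + 0) + ((0 + 0 + 0) | a.0 + a.a.0) | —a→ t1, —a→ t2, —b→ t3
  t1 = (0 + 0 + 0) | 0 | deadlocked
  t2 = a.0 | —a→ t4
  t3 = d.(0 + 0) | —d→ t5
  t4 = 0 | deadlocked
  t5 = 0 + 0 | deadlocked
Partition-refinement fixed point:
  B0 = {s0, t0}
  B1 = {s1, s4, s5, t1, t4, t5}
  B2 = {s2, t2}
  B3 = {s3, t3}
s0 ∈ B0, t0 ∈ B0 → same block

bisimilar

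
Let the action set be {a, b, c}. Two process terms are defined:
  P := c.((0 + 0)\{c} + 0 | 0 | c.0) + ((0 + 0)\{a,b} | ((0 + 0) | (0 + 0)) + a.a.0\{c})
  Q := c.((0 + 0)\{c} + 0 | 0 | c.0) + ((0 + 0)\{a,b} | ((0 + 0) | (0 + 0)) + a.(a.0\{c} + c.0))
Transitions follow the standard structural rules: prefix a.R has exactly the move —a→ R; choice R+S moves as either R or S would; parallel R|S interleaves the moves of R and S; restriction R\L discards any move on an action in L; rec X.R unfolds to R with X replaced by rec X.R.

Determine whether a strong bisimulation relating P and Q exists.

Reachable graph of P (5 states):
  s0 = c.((0 + 0)\{c} + 0 | 0 | c.0) + ((0 + 0)\{a,b} | ((0 + 0) | (0 + 0)) + a.a.0\{c}) → =a=> s1, =c=> s2
  s1 = a.0\{c} → =a=> s3
  s2 = (0 + 0)\{c} + 0 | 0 | c.0 → =c=> s4
  s3 = 0\{c} → ·
  s4 = 0 | 0 | 0 → ·
Reachable graph of Q (6 states):
  t0 = c.((0 + 0)\{c} + 0 | 0 | c.0) + ((0 + 0)\{a,b} | ((0 + 0) | (0 + 0)) + a.(a.0\{c} + c.0)) → =a=> t1, =c=> t2
  t1 = a.0\{c} + c.0 → =a=> t3, =c=> t4
  t2 = (0 + 0)\{c} + 0 | 0 | c.0 → =c=> t5
  t3 = 0\{c} → ·
  t4 = 0 → ·
  t5 = 0 | 0 | 0 → ·
Bisimilarity quotient blocks:
  B0 = {s0}
  B1 = {s2, t2}
  B2 = {s3, s4, t3, t4, t5}
  B3 = {s1}
  B4 = {t0}
  B5 = {t1}
s0 ∈ B0, t0 ∈ B4 → different blocks

P ≁ Q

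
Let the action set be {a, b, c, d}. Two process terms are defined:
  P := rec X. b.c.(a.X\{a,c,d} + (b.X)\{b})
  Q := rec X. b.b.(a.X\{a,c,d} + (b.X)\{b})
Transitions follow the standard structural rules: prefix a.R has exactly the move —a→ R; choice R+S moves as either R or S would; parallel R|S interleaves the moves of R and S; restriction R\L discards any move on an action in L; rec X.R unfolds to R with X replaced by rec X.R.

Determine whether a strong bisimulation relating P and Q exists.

Reachable graph of P (5 states):
  p0 = rec X. b.c.(a.X\{a,c,d} + (b.X)\{b}) → —b→ p1
  p1 = c.(a.(rec X. b.c.(a.X\{a,c,d} + (b.X)\{b}))\{a,c,d} + (b.(rec X. b.c.(a.X\{a,c,d} + (b.X)\{b})))\{b}) → —c→ p2
  p2 = a.(rec X. b.c.(a.X\{a,c,d} + (b.X)\{b}))\{a,c,d} + (b.(rec X. b.c.(a.X\{a,c,d} + (b.X)\{b})))\{b} → —a→ p3
  p3 = (rec X. b.c.(a.X\{a,c,d} + (b.X)\{b}))\{a,c,d} → —b→ p4
  p4 = (c.(a.(rec X. b.c.(a.X\{a,c,d} + (b.X)\{b}))\{a,c,d} + (b.(rec X. b.c.(a.X\{a,c,d} + (b.X)\{b})))\{b}))\{a,c,d} → deadlocked
Reachable graph of Q (6 states):
  q0 = rec X. b.b.(a.X\{a,c,d} + (b.X)\{b}) → —b→ q1
  q1 = b.(a.(rec X. b.b.(a.X\{a,c,d} + (b.X)\{b}))\{a,c,d} + (b.(rec X. b.b.(a.X\{a,c,d} + (b.X)\{b})))\{b}) → —b→ q2
  q2 = a.(rec X. b.b.(a.X\{a,c,d} + (b.X)\{b}))\{a,c,d} + (b.(rec X. b.b.(a.X\{a,c,d} + (b.X)\{b})))\{b} → —a→ q3
  q3 = (rec X. b.b.(a.X\{a,c,d} + (b.X)\{b}))\{a,c,d} → —b→ q4
  q4 = (b.(a.(rec X. b.b.(a.X\{a,c,d} + (b.X)\{b}))\{a,c,d} + (b.(rec X. b.b.(a.X\{a,c,d} + (b.X)\{b})))\{b}))\{a,c,d} → —b→ q5
  q5 = (a.(rec X. b.b.(a.X\{a,c,d} + (b.X)\{b}))\{a,c,d} + (b.(rec X. b.b.(a.X\{a,c,d} + (b.X)\{b})))\{b})\{a,c,d} → deadlocked
Coarsest stable partition (strong bisimilarity classes):
  B0 = {p0}
  B1 = {p1}
  B2 = {p2}
  B3 = {p3, q4}
  B4 = {p4, q5}
  B5 = {q0}
  B6 = {q1}
  B7 = {q2}
  B8 = {q3}
p0 ∈ B0, q0 ∈ B5 → different blocks

NO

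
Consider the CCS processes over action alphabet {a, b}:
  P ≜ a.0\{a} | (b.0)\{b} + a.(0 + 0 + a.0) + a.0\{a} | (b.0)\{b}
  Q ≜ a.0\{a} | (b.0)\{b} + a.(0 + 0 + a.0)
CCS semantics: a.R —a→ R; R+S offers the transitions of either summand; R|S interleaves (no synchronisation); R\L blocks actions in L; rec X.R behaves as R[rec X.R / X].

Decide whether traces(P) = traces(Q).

YES

LTS(P): 4 reachable states
  m0 = a.0\{a} | (b.0)\{b} + a.(0 + 0 + a.0) + a.0\{a} | (b.0)\{b} :: —a→ m1, —a→ m2
  m1 = 0 + 0 + a.0 :: —a→ m3
  m2 = 0\{a} | (b.0)\{b} :: ·
  m3 = 0 :: ·
LTS(Q): 4 reachable states
  n0 = a.0\{a} | (b.0)\{b} + a.(0 + 0 + a.0) :: —a→ n1, —a→ n2
  n1 = 0 + 0 + a.0 :: —a→ n3
  n2 = 0\{a} | (b.0)\{b} :: ·
  n3 = 0 :: ·
Partition-refinement fixed point:
  B0 = {m0, n0}
  B1 = {m2, m3, n2, n3}
  B2 = {m1, n1}
m0 ∈ B0, n0 ∈ B0 → same block
Bisimilar ⇒ trace-equivalent.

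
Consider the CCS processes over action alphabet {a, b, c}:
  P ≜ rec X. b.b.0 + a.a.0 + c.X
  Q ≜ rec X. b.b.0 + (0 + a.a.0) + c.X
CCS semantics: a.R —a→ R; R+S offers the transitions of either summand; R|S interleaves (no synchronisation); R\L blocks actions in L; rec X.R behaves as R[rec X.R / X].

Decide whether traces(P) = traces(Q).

trace-equivalent

Reachable graph of P (4 states):
  u0 = rec X. b.b.0 + a.a.0 + c.X ⊢ —a→ u1, —b→ u2, —c→ u0
  u1 = a.0 ⊢ —a→ u3
  u2 = b.0 ⊢ —b→ u3
  u3 = 0 ⊢ deadlocked
Reachable graph of Q (4 states):
  v0 = rec X. b.b.0 + (0 + a.a.0) + c.X ⊢ —a→ v1, —b→ v2, —c→ v0
  v1 = a.0 ⊢ —a→ v3
  v2 = b.0 ⊢ —b→ v3
  v3 = 0 ⊢ deadlocked
Partition-refinement fixed point:
  B0 = {u0, v0}
  B1 = {u2, v2}
  B2 = {u3, v3}
  B3 = {u1, v1}
u0 ∈ B0, v0 ∈ B0 → same block
Bisimilar ⇒ trace-equivalent.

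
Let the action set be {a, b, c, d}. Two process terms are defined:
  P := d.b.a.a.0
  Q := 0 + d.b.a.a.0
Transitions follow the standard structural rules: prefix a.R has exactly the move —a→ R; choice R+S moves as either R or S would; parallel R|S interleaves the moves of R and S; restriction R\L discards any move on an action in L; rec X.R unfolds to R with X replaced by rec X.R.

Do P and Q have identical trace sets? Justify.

LTS(P): 5 reachable states
  m0 = d.b.a.a.0 | —d→ m1
  m1 = b.a.a.0 | —b→ m2
  m2 = a.a.0 | —a→ m3
  m3 = a.0 | —a→ m4
  m4 = 0 | stopped
LTS(Q): 5 reachable states
  n0 = 0 + d.b.a.a.0 | —d→ n1
  n1 = b.a.a.0 | —b→ n2
  n2 = a.a.0 | —a→ n3
  n3 = a.0 | —a→ n4
  n4 = 0 | stopped
Bisimilarity quotient blocks:
  B0 = {m0, n0}
  B1 = {m1, n1}
  B2 = {m2, n2}
  B3 = {m3, n3}
  B4 = {m4, n4}
m0 ∈ B0, n0 ∈ B0 → same block
Bisimilar ⇒ trace-equivalent.

trace-equivalent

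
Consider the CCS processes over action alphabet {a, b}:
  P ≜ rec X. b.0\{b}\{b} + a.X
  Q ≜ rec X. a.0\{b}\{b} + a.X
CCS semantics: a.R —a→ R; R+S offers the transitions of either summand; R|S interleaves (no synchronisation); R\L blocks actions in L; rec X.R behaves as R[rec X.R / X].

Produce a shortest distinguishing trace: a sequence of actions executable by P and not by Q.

b

Reachable graph of P (2 states):
  p0 = rec X. b.0\{b}\{b} + a.X | ··a··> p0, ··b··> p1
  p1 = 0\{b}\{b} | ·
Reachable graph of Q (2 states):
  q0 = rec X. a.0\{b}\{b} + a.X | ··a··> q0, ··a··> q1
  q1 = 0\{b}\{b} | ·
Run σ = ⟨b⟩ on P: start {p0}
  [1] b ⇒ {p1}
  ✓ P
Run σ = ⟨b⟩ on Q: start {q0}
  [1] b ⇒ ∅  — Q cannot continue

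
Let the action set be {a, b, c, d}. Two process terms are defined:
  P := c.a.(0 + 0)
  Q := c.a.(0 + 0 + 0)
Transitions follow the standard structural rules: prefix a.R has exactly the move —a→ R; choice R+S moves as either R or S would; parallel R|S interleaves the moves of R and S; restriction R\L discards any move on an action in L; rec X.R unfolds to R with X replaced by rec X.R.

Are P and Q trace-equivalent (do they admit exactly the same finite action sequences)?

YES

Reachable graph of P (3 states):
  p0 = c.a.(0 + 0) → ··c··> p1
  p1 = a.(0 + 0) → ··a··> p2
  p2 = 0 + 0 → stopped
Reachable graph of Q (3 states):
  q0 = c.a.(0 + 0 + 0) → ··c··> q1
  q1 = a.(0 + 0 + 0) → ··a··> q2
  q2 = 0 + 0 + 0 → stopped
Coarsest stable partition (strong bisimilarity classes):
  B0 = {p0, q0}
  B1 = {p1, q1}
  B2 = {p2, q2}
p0 ∈ B0, q0 ∈ B0 → same block
Bisimilar ⇒ trace-equivalent.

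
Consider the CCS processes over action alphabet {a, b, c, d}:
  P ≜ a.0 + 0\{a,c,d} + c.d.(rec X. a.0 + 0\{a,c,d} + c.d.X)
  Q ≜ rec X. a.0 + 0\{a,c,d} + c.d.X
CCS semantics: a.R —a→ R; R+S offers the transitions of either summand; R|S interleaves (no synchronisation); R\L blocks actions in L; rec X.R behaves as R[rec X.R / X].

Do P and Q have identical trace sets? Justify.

P's transition system — 4 states:
  p0 = a.0 + 0\{a,c,d} + c.d.(rec X. a.0 + 0\{a,c,d} + c.d.X) | --a--▸ p1, --c--▸ p2
  p1 = 0 | ∅
  p2 = d.(rec X. a.0 + 0\{a,c,d} + c.d.X) | --d--▸ p3
  p3 = rec X. a.0 + 0\{a,c,d} + c.d.X | --a--▸ p1, --c--▸ p2
Q's transition system — 3 states:
  q0 = rec X. a.0 + 0\{a,c,d} + c.d.X | --a--▸ q1, --c--▸ q2
  q1 = 0 | ∅
  q2 = d.(rec X. a.0 + 0\{a,c,d} + c.d.X) | --d--▸ q0
Partition-refinement fixed point:
  B0 = {p0, p3, q0}
  B1 = {p1, q1}
  B2 = {p2, q2}
p0 ∈ B0, q0 ∈ B0 → same block
Bisimilar ⇒ trace-equivalent.

traces(P) = traces(Q)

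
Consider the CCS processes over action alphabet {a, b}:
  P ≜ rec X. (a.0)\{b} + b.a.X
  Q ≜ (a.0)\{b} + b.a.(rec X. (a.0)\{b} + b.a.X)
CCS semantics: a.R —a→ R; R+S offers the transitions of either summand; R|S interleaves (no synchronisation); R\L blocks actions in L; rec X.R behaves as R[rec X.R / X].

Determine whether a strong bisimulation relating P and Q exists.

bisimilar

Reachable graph of P (3 states):
  u0 = rec X. (a.0)\{b} + b.a.X → ··a··> u1, ··b··> u2
  u1 = 0\{b} → deadlocked
  u2 = a.(rec X. (a.0)\{b} + b.a.X) → ··a··> u0
Reachable graph of Q (4 states):
  v0 = (a.0)\{b} + b.a.(rec X. (a.0)\{b} + b.a.X) → ··a··> v1, ··b··> v2
  v1 = 0\{b} → deadlocked
  v2 = a.(rec X. (a.0)\{b} + b.a.X) → ··a··> v3
  v3 = rec X. (a.0)\{b} + b.a.X → ··a··> v1, ··b··> v2
Partition-refinement fixed point:
  B0 = {u0, v0, v3}
  B1 = {u1, v1}
  B2 = {u2, v2}
u0 ∈ B0, v0 ∈ B0 → same block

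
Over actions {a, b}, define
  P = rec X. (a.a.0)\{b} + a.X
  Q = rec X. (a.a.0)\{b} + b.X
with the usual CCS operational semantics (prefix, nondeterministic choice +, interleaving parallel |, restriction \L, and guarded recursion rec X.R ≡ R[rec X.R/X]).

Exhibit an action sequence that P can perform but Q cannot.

P's transition system — 3 states:
  m0 = rec X. (a.a.0)\{b} + a.X has moves =a=> m0, =a=> m1
  m1 = (a.0)\{b} has moves =a=> m2
  m2 = 0\{b} has moves stopped
Q's transition system — 3 states:
  n0 = rec X. (a.a.0)\{b} + b.X has moves =a=> n1, =b=> n0
  n1 = (a.0)\{b} has moves =a=> n2
  n2 = 0\{b} has moves stopped
Run σ = ⟨aaa⟩ on P: start {m0}
  step 1 (a): {m0, m1}
  step 2 (a): {m0, m1, m2}
  step 3 (a): {m0, m1, m2}
  P completes σ.
Run σ = ⟨aaa⟩ on Q: start {n0}
  step 1 (a): {n1}
  step 2 (a): {n2}
  step 3 (a): ∅ (Q stuck)

aaa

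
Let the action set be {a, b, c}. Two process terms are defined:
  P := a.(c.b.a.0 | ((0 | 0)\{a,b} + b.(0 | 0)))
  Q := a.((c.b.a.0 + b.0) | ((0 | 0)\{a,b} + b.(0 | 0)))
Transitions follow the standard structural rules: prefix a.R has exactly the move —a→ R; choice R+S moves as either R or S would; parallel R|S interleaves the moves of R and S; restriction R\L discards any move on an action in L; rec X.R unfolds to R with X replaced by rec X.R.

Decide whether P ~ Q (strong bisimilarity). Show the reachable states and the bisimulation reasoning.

P's transition system — 9 states:
  s0 = a.(c.b.a.0 | ((0 | 0)\{a,b} + b.(0 | 0))) → --a--▸ s1
  s1 = c.b.a.0 | ((0 | 0)\{a,b} + b.(0 | 0)) → --b--▸ s2, --c--▸ s3
  s2 = c.b.a.0 | (0 | 0) → --c--▸ s4
  s3 = b.a.0 | ((0 | 0)\{a,b} + b.(0 | 0)) → --b--▸ s4, --b--▸ s5
  s4 = b.a.0 | (0 | 0) → --b--▸ s6
  s5 = a.0 | ((0 | 0)\{a,b} + b.(0 | 0)) → --a--▸ s7, --b--▸ s6
  s6 = a.0 | (0 | 0) → --a--▸ s8
  s7 = 0 | ((0 | 0)\{a,b} + b.(0 | 0)) → --b--▸ s8
  s8 = 0 | (0 | 0) → (no moves)
Q's transition system — 9 states:
  t0 = a.((c.b.a.0 + b.0) | ((0 | 0)\{a,b} + b.(0 | 0))) → --a--▸ t1
  t1 = (c.b.a.0 + b.0) | ((0 | 0)\{a,b} + b.(0 | 0)) → --b--▸ t2, --b--▸ t3, --c--▸ t4
  t2 = (c.b.a.0 + b.0) | (0 | 0) → --b--▸ t5, --c--▸ t6
  t3 = 0 | ((0 | 0)\{a,b} + b.(0 | 0)) → --b--▸ t5
  t4 = b.a.0 | ((0 | 0)\{a,b} + b.(0 | 0)) → --b--▸ t6, --b--▸ t7
  t5 = 0 | (0 | 0) → (no moves)
  t6 = b.a.0 | (0 | 0) → --b--▸ t8
  t7 = a.0 | ((0 | 0)\{a,b} + b.(0 | 0)) → --a--▸ t3, --b--▸ t8
  t8 = a.0 | (0 | 0) → --a--▸ t5
Coarsest stable partition (strong bisimilarity classes):
  B0 = {s0}
  B1 = {s1}
  B2 = {s2}
  B3 = {s4, t6}
  B4 = {s6, t8}
  B5 = {s8, t5}
  B6 = {s3, t4}
  B7 = {s5, t7}
  B8 = {s7, t3}
  B9 = {t0}
  B10 = {t1}
  B11 = {t2}
s0 ∈ B0, t0 ∈ B9 → different blocks

not bisimilar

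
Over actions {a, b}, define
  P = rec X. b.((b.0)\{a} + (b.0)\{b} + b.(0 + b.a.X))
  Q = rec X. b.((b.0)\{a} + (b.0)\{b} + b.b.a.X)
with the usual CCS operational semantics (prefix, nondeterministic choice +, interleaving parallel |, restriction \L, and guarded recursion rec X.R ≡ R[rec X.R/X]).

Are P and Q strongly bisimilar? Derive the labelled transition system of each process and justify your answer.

bisimilar

Reachable graph of P (5 states):
  p0 = rec X. b.((b.0)\{a} + (b.0)\{b} + b.(0 + b.a.X)) ⊢ --b--▸ p1
  p1 = (b.0)\{a} + (b.0)\{b} + b.(0 + b.a.(rec X. b.((b.0)\{a} + (b.0)\{b} + b.(0 + b.a.X)))) ⊢ --b--▸ p2, --b--▸ p3
  p2 = 0 + b.a.(rec X. b.((b.0)\{a} + (b.0)\{b} + b.(0 + b.a.X))) ⊢ --b--▸ p4
  p3 = 0\{a} ⊢ deadlocked
  p4 = a.(rec X. b.((b.0)\{a} + (b.0)\{b} + b.(0 + b.a.X))) ⊢ --a--▸ p0
Reachable graph of Q (5 states):
  q0 = rec X. b.((b.0)\{a} + (b.0)\{b} + b.b.a.X) ⊢ --b--▸ q1
  q1 = (b.0)\{a} + (b.0)\{b} + b.b.a.(rec X. b.((b.0)\{a} + (b.0)\{b} + b.b.a.X)) ⊢ --b--▸ q2, --b--▸ q3
  q2 = 0\{a} ⊢ deadlocked
  q3 = b.a.(rec X. b.((b.0)\{a} + (b.0)\{b} + b.b.a.X)) ⊢ --b--▸ q4
  q4 = a.(rec X. b.((b.0)\{a} + (b.0)\{b} + b.b.a.X)) ⊢ --a--▸ q0
Bisimilarity quotient blocks:
  B0 = {p0, q0}
  B1 = {p1, q1}
  B2 = {p3, q2}
  B3 = {p2, q3}
  B4 = {p4, q4}
p0 ∈ B0, q0 ∈ B0 → same block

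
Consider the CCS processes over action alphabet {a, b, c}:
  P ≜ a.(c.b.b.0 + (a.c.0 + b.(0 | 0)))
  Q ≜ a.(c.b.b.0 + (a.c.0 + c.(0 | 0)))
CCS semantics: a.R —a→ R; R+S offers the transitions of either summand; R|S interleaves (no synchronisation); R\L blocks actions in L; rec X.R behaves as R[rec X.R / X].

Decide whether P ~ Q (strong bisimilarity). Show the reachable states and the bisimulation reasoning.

not bisimilar

LTS(P): 7 reachable states
  p0 = a.(c.b.b.0 + (a.c.0 + b.(0 | 0))) → =a=> p1
  p1 = c.b.b.0 + (a.c.0 + b.(0 | 0)) → =a=> p2, =b=> p3, =c=> p4
  p2 = c.0 → =c=> p5
  p3 = 0 | 0 → deadlocked
  p4 = b.b.0 → =b=> p6
  p5 = 0 → deadlocked
  p6 = b.0 → =b=> p5
LTS(Q): 7 reachable states
  q0 = a.(c.b.b.0 + (a.c.0 + c.(0 | 0))) → =a=> q1
  q1 = c.b.b.0 + (a.c.0 + c.(0 | 0)) → =a=> q2, =c=> q3, =c=> q4
  q2 = c.0 → =c=> q5
  q3 = 0 | 0 → deadlocked
  q4 = b.b.0 → =b=> q6
  q5 = 0 → deadlocked
  q6 = b.0 → =b=> q5
Bisimilarity quotient blocks:
  B0 = {p0}
  B1 = {p1}
  B2 = {p4, q4}
  B3 = {p6, q6}
  B4 = {p3, p5, q3, q5}
  B5 = {p2, q2}
  B6 = {q0}
  B7 = {q1}
p0 ∈ B0, q0 ∈ B6 → different blocks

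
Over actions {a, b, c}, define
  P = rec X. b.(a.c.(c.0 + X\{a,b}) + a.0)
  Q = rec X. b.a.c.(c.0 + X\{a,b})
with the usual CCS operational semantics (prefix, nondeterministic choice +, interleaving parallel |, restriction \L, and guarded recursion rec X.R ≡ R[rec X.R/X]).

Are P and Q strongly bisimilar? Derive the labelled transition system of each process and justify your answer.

not bisimilar

Reachable graph of P (5 states):
  p0 = rec X. b.(a.c.(c.0 + X\{a,b}) + a.0) | --b--▸ p1
  p1 = a.c.(c.0 + (rec X. b.(a.c.(c.0 + X\{a,b}) + a.0))\{a,b}) + a.0 | --a--▸ p2, --a--▸ p3
  p2 = 0 | deadlocked
  p3 = c.(c.0 + (rec X. b.(a.c.(c.0 + X\{a,b}) + a.0))\{a,b}) | --c--▸ p4
  p4 = c.0 + (rec X. b.(a.c.(c.0 + X\{a,b}) + a.0))\{a,b} | --c--▸ p2
Reachable graph of Q (5 states):
  q0 = rec X. b.a.c.(c.0 + X\{a,b}) | --b--▸ q1
  q1 = a.c.(c.0 + (rec X. b.a.c.(c.0 + X\{a,b}))\{a,b}) | --a--▸ q2
  q2 = c.(c.0 + (rec X. b.a.c.(c.0 + X\{a,b}))\{a,b}) | --c--▸ q3
  q3 = c.0 + (rec X. b.a.c.(c.0 + X\{a,b}))\{a,b} | --c--▸ q4
  q4 = 0 | deadlocked
Bisimilarity quotient blocks:
  B0 = {p0}
  B1 = {p1}
  B2 = {p2, q4}
  B3 = {p3, q2}
  B4 = {p4, q3}
  B5 = {q0}
  B6 = {q1}
p0 ∈ B0, q0 ∈ B5 → different blocks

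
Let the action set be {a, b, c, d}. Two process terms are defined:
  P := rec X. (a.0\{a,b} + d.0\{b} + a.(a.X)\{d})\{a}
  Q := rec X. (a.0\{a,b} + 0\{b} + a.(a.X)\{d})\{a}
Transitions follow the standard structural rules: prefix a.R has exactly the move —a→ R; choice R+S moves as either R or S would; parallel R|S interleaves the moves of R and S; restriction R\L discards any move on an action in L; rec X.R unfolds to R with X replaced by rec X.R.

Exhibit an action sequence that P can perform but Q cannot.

P's transition system — 2 states:
  p0 = rec X. (a.0\{a,b} + d.0\{b} + a.(a.X)\{d})\{a} → --d--▸ p1
  p1 = 0\{b}\{a} → ·
Q's transition system — 1 states:
  q0 = rec X. (a.0\{a,b} + 0\{b} + a.(a.X)\{d})\{a} → ·
Executing d from P (initial set {p0}):
  [1] d ⇒ {p1}
  — P admits the full trace.
Executing d from Q (initial set {q0}):
  [1] d ⇒ ∅  — Q cannot continue

d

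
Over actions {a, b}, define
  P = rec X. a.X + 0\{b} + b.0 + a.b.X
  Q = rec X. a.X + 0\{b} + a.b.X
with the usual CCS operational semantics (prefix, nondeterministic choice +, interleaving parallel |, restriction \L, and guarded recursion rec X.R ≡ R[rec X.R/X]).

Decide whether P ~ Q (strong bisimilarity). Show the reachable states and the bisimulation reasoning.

NO

Reachable graph of P (3 states):
  s0 = rec X. a.X + 0\{b} + b.0 + a.b.X → ··a··> s0, ··a··> s1, ··b··> s2
  s1 = b.(rec X. a.X + 0\{b} + b.0 + a.b.X) → ··b··> s0
  s2 = 0 → ·
Reachable graph of Q (2 states):
  t0 = rec X. a.X + 0\{b} + a.b.X → ··a··> t0, ··a··> t1
  t1 = b.(rec X. a.X + 0\{b} + a.b.X) → ··b··> t0
Bisimilarity quotient blocks:
  B0 = {s0}
  B1 = {s1}
  B2 = {s2}
  B3 = {t0}
  B4 = {t1}
s0 ∈ B0, t0 ∈ B3 → different blocks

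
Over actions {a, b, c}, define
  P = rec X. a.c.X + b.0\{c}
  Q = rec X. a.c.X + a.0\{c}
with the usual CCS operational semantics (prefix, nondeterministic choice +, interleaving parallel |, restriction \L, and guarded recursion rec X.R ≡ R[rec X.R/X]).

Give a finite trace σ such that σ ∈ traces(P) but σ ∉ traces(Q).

LTS(P): 3 reachable states
  u0 = rec X. a.c.X + b.0\{c} :: -a-> u1, -b-> u2
  u1 = c.(rec X. a.c.X + b.0\{c}) :: -c-> u0
  u2 = 0\{c} :: stopped
LTS(Q): 3 reachable states
  v0 = rec X. a.c.X + a.0\{c} :: -a-> v1, -a-> v2
  v1 = 0\{c} :: stopped
  v2 = c.(rec X. a.c.X + a.0\{c}) :: -c-> v0
Executing b from P (initial set {u0}):
  after b @ step 1: {u2}
  — P admits the full trace.
Executing b from Q (initial set {v0}):
  after b @ step 1: ∅  — Q cannot continue

b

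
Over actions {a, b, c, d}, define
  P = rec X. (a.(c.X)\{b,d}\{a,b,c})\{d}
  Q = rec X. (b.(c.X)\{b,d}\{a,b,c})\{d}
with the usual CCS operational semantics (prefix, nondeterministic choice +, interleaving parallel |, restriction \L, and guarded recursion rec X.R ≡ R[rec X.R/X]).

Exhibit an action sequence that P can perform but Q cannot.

P's transition system — 2 states:
  s0 = rec X. (a.(c.X)\{b,d}\{a,b,c})\{d} has moves ··a··> s1
  s1 = (c.(rec X. (a.(c.X)\{b,d}\{a,b,c})\{d}))\{b,d}\{a,b,c}\{d} has moves ∅
Q's transition system — 2 states:
  t0 = rec X. (b.(c.X)\{b,d}\{a,b,c})\{d} has moves ··b··> t1
  t1 = (c.(rec X. (b.(c.X)\{b,d}\{a,b,c})\{d}))\{b,d}\{a,b,c}\{d} has moves ∅
Executing a from P (initial set {s0}):
  [1] a ⇒ {s1}
  ✓ P
Executing a from Q (initial set {t0}):
  [1] a ⇒ no successor for Q

a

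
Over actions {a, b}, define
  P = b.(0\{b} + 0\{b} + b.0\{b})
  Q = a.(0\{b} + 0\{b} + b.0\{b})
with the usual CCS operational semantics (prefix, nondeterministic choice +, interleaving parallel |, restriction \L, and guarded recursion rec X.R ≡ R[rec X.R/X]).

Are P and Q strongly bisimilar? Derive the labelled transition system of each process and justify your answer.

Reachable graph of P (3 states):
  s0 = b.(0\{b} + 0\{b} + b.0\{b}) has moves =b=> s1
  s1 = 0\{b} + 0\{b} + b.0\{b} has moves =b=> s2
  s2 = 0\{b} has moves (no moves)
Reachable graph of Q (3 states):
  t0 = a.(0\{b} + 0\{b} + b.0\{b}) has moves =a=> t1
  t1 = 0\{b} + 0\{b} + b.0\{b} has moves =b=> t2
  t2 = 0\{b} has moves (no moves)
Partition-refinement fixed point:
  B0 = {s0}
  B1 = {s1, t1}
  B2 = {s2, t2}
  B3 = {t0}
s0 ∈ B0, t0 ∈ B3 → different blocks

not bisimilar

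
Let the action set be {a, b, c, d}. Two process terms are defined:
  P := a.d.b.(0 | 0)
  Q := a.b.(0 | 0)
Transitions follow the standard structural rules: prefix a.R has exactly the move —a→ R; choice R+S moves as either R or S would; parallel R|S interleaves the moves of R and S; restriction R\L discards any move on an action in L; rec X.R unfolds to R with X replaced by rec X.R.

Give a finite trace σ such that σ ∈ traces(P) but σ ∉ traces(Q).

Reachable graph of P (4 states):
  m0 = a.d.b.(0 | 0) ⊢ —a→ m1
  m1 = d.b.(0 | 0) ⊢ —d→ m2
  m2 = b.(0 | 0) ⊢ —b→ m3
  m3 = 0 | 0 ⊢ (no moves)
Reachable graph of Q (3 states):
  n0 = a.b.(0 | 0) ⊢ —a→ n1
  n1 = b.(0 | 0) ⊢ —b→ n2
  n2 = 0 | 0 ⊢ (no moves)
Executing ad from P (initial set {m0}):
  [1] a ⇒ {m1}
  [2] d ⇒ {m2}
  ✓ P
Executing ad from Q (initial set {n0}):
  [1] a ⇒ {n1}
  [2] d ⇒ ∅  — Q cannot continue

ad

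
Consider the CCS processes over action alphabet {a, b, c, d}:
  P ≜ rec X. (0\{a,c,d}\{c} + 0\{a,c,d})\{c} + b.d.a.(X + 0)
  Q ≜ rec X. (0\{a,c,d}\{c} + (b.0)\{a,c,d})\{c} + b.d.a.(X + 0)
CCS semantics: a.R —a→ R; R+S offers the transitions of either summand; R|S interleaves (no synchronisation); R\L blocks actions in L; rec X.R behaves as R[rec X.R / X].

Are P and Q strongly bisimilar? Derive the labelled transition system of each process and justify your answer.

P's transition system — 4 states:
  u0 = rec X. (0\{a,c,d}\{c} + 0\{a,c,d})\{c} + b.d.a.(X + 0) ⊢ —b→ u1
  u1 = d.a.((rec X. (0\{a,c,d}\{c} + 0\{a,c,d})\{c} + b.d.a.(X + 0)) + 0) ⊢ —d→ u2
  u2 = a.((rec X. (0\{a,c,d}\{c} + 0\{a,c,d})\{c} + b.d.a.(X + 0)) + 0) ⊢ —a→ u3
  u3 = (rec X. (0\{a,c,d}\{c} + 0\{a,c,d})\{c} + b.d.a.(X + 0)) + 0 ⊢ —b→ u1
Q's transition system — 5 states:
  v0 = rec X. (0\{a,c,d}\{c} + (b.0)\{a,c,d})\{c} + b.d.a.(X + 0) ⊢ —b→ v1, —b→ v2
  v1 = 0\{a,c,d}\{c} ⊢ deadlocked
  v2 = d.a.((rec X. (0\{a,c,d}\{c} + (b.0)\{a,c,d})\{c} + b.d.a.(X + 0)) + 0) ⊢ —d→ v3
  v3 = a.((rec X. (0\{a,c,d}\{c} + (b.0)\{a,c,d})\{c} + b.d.a.(X + 0)) + 0) ⊢ —a→ v4
  v4 = (rec X. (0\{a,c,d}\{c} + (b.0)\{a,c,d})\{c} + b.d.a.(X + 0)) + 0 ⊢ —b→ v1, —b→ v2
Partition-refinement fixed point:
  B0 = {u0, u3}
  B1 = {u1}
  B2 = {u2}
  B3 = {v0, v4}
  B4 = {v2}
  B5 = {v3}
  B6 = {v1}
u0 ∈ B0, v0 ∈ B3 → different blocks

P ≁ Q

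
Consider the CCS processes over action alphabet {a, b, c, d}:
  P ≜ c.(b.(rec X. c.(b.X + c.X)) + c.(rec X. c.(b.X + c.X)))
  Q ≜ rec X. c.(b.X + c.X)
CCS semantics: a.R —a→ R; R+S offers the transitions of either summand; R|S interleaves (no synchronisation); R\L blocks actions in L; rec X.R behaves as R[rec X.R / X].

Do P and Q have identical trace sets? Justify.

trace-equivalent

LTS(P): 3 reachable states
  u0 = c.(b.(rec X. c.(b.X + c.X)) + c.(rec X. c.(b.X + c.X))) has moves =c=> u1
  u1 = b.(rec X. c.(b.X + c.X)) + c.(rec X. c.(b.X + c.X)) has moves =b=> u2, =c=> u2
  u2 = rec X. c.(b.X + c.X) has moves =c=> u1
LTS(Q): 2 reachable states
  v0 = rec X. c.(b.X + c.X) has moves =c=> v1
  v1 = b.(rec X. c.(b.X + c.X)) + c.(rec X. c.(b.X + c.X)) has moves =b=> v0, =c=> v0
Bisimilarity quotient blocks:
  B0 = {u0, u2, v0}
  B1 = {u1, v1}
u0 ∈ B0, v0 ∈ B0 → same block
Bisimilar ⇒ trace-equivalent.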